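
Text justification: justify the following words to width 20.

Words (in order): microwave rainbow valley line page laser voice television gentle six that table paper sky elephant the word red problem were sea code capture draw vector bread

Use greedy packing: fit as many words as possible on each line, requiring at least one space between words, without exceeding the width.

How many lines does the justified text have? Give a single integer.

Line 1: ['microwave', 'rainbow'] (min_width=17, slack=3)
Line 2: ['valley', 'line', 'page'] (min_width=16, slack=4)
Line 3: ['laser', 'voice'] (min_width=11, slack=9)
Line 4: ['television', 'gentle'] (min_width=17, slack=3)
Line 5: ['six', 'that', 'table', 'paper'] (min_width=20, slack=0)
Line 6: ['sky', 'elephant', 'the'] (min_width=16, slack=4)
Line 7: ['word', 'red', 'problem'] (min_width=16, slack=4)
Line 8: ['were', 'sea', 'code'] (min_width=13, slack=7)
Line 9: ['capture', 'draw', 'vector'] (min_width=19, slack=1)
Line 10: ['bread'] (min_width=5, slack=15)
Total lines: 10

Answer: 10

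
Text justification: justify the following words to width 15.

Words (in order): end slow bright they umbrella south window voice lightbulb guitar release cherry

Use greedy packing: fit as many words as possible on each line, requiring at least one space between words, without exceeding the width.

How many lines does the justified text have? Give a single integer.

Line 1: ['end', 'slow', 'bright'] (min_width=15, slack=0)
Line 2: ['they', 'umbrella'] (min_width=13, slack=2)
Line 3: ['south', 'window'] (min_width=12, slack=3)
Line 4: ['voice', 'lightbulb'] (min_width=15, slack=0)
Line 5: ['guitar', 'release'] (min_width=14, slack=1)
Line 6: ['cherry'] (min_width=6, slack=9)
Total lines: 6

Answer: 6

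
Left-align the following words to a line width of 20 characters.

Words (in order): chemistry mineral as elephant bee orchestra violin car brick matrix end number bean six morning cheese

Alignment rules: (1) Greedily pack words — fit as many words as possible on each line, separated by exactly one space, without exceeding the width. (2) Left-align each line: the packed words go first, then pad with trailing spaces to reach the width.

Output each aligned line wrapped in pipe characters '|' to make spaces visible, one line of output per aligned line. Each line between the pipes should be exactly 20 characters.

Line 1: ['chemistry', 'mineral', 'as'] (min_width=20, slack=0)
Line 2: ['elephant', 'bee'] (min_width=12, slack=8)
Line 3: ['orchestra', 'violin', 'car'] (min_width=20, slack=0)
Line 4: ['brick', 'matrix', 'end'] (min_width=16, slack=4)
Line 5: ['number', 'bean', 'six'] (min_width=15, slack=5)
Line 6: ['morning', 'cheese'] (min_width=14, slack=6)

Answer: |chemistry mineral as|
|elephant bee        |
|orchestra violin car|
|brick matrix end    |
|number bean six     |
|morning cheese      |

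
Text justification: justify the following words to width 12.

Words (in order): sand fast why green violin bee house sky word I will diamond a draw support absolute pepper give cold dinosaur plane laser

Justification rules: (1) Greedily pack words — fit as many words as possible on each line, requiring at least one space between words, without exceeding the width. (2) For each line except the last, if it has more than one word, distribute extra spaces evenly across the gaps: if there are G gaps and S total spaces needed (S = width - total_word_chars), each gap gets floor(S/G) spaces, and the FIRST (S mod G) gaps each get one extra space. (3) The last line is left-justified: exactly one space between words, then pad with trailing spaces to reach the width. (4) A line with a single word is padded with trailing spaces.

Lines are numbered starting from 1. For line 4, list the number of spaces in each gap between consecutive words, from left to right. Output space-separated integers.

Line 1: ['sand', 'fast'] (min_width=9, slack=3)
Line 2: ['why', 'green'] (min_width=9, slack=3)
Line 3: ['violin', 'bee'] (min_width=10, slack=2)
Line 4: ['house', 'sky'] (min_width=9, slack=3)
Line 5: ['word', 'I', 'will'] (min_width=11, slack=1)
Line 6: ['diamond', 'a'] (min_width=9, slack=3)
Line 7: ['draw', 'support'] (min_width=12, slack=0)
Line 8: ['absolute'] (min_width=8, slack=4)
Line 9: ['pepper', 'give'] (min_width=11, slack=1)
Line 10: ['cold'] (min_width=4, slack=8)
Line 11: ['dinosaur'] (min_width=8, slack=4)
Line 12: ['plane', 'laser'] (min_width=11, slack=1)

Answer: 4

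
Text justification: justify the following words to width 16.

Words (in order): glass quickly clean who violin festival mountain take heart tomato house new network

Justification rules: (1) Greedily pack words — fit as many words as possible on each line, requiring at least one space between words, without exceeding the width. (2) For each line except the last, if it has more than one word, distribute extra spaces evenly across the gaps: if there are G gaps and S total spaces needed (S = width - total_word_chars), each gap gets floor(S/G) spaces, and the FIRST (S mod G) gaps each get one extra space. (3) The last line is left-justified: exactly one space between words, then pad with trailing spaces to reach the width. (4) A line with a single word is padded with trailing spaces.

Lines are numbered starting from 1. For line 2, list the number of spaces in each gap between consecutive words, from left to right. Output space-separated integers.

Answer: 1 1

Derivation:
Line 1: ['glass', 'quickly'] (min_width=13, slack=3)
Line 2: ['clean', 'who', 'violin'] (min_width=16, slack=0)
Line 3: ['festival'] (min_width=8, slack=8)
Line 4: ['mountain', 'take'] (min_width=13, slack=3)
Line 5: ['heart', 'tomato'] (min_width=12, slack=4)
Line 6: ['house', 'new'] (min_width=9, slack=7)
Line 7: ['network'] (min_width=7, slack=9)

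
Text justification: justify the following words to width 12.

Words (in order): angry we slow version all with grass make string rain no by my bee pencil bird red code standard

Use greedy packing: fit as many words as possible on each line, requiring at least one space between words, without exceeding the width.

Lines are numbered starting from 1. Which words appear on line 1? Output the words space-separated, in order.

Line 1: ['angry', 'we'] (min_width=8, slack=4)
Line 2: ['slow', 'version'] (min_width=12, slack=0)
Line 3: ['all', 'with'] (min_width=8, slack=4)
Line 4: ['grass', 'make'] (min_width=10, slack=2)
Line 5: ['string', 'rain'] (min_width=11, slack=1)
Line 6: ['no', 'by', 'my', 'bee'] (min_width=12, slack=0)
Line 7: ['pencil', 'bird'] (min_width=11, slack=1)
Line 8: ['red', 'code'] (min_width=8, slack=4)
Line 9: ['standard'] (min_width=8, slack=4)

Answer: angry we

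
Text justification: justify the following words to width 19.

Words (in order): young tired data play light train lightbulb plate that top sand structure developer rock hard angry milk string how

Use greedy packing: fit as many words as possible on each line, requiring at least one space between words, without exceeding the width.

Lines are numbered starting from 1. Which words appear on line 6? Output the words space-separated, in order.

Line 1: ['young', 'tired', 'data'] (min_width=16, slack=3)
Line 2: ['play', 'light', 'train'] (min_width=16, slack=3)
Line 3: ['lightbulb', 'plate'] (min_width=15, slack=4)
Line 4: ['that', 'top', 'sand'] (min_width=13, slack=6)
Line 5: ['structure', 'developer'] (min_width=19, slack=0)
Line 6: ['rock', 'hard', 'angry'] (min_width=15, slack=4)
Line 7: ['milk', 'string', 'how'] (min_width=15, slack=4)

Answer: rock hard angry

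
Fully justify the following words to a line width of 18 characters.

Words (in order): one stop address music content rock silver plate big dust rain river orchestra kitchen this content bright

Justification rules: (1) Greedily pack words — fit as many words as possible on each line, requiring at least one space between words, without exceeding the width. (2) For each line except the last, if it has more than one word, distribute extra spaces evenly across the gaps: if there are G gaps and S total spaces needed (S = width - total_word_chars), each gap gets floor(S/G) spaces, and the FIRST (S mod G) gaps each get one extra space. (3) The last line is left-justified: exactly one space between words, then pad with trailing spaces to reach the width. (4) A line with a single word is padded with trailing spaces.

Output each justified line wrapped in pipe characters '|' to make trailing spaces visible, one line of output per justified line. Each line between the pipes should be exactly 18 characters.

Answer: |one  stop  address|
|music content rock|
|silver  plate  big|
|dust   rain  river|
|orchestra  kitchen|
|this       content|
|bright            |

Derivation:
Line 1: ['one', 'stop', 'address'] (min_width=16, slack=2)
Line 2: ['music', 'content', 'rock'] (min_width=18, slack=0)
Line 3: ['silver', 'plate', 'big'] (min_width=16, slack=2)
Line 4: ['dust', 'rain', 'river'] (min_width=15, slack=3)
Line 5: ['orchestra', 'kitchen'] (min_width=17, slack=1)
Line 6: ['this', 'content'] (min_width=12, slack=6)
Line 7: ['bright'] (min_width=6, slack=12)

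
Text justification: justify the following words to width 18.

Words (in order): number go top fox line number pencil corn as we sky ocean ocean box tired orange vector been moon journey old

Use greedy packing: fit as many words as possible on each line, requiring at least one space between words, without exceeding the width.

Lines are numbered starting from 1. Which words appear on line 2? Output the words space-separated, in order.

Answer: line number pencil

Derivation:
Line 1: ['number', 'go', 'top', 'fox'] (min_width=17, slack=1)
Line 2: ['line', 'number', 'pencil'] (min_width=18, slack=0)
Line 3: ['corn', 'as', 'we', 'sky'] (min_width=14, slack=4)
Line 4: ['ocean', 'ocean', 'box'] (min_width=15, slack=3)
Line 5: ['tired', 'orange'] (min_width=12, slack=6)
Line 6: ['vector', 'been', 'moon'] (min_width=16, slack=2)
Line 7: ['journey', 'old'] (min_width=11, slack=7)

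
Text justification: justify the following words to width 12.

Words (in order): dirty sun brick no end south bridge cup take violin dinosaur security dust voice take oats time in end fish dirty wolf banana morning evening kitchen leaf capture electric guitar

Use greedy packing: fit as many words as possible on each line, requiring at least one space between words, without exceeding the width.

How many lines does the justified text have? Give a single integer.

Line 1: ['dirty', 'sun'] (min_width=9, slack=3)
Line 2: ['brick', 'no', 'end'] (min_width=12, slack=0)
Line 3: ['south', 'bridge'] (min_width=12, slack=0)
Line 4: ['cup', 'take'] (min_width=8, slack=4)
Line 5: ['violin'] (min_width=6, slack=6)
Line 6: ['dinosaur'] (min_width=8, slack=4)
Line 7: ['security'] (min_width=8, slack=4)
Line 8: ['dust', 'voice'] (min_width=10, slack=2)
Line 9: ['take', 'oats'] (min_width=9, slack=3)
Line 10: ['time', 'in', 'end'] (min_width=11, slack=1)
Line 11: ['fish', 'dirty'] (min_width=10, slack=2)
Line 12: ['wolf', 'banana'] (min_width=11, slack=1)
Line 13: ['morning'] (min_width=7, slack=5)
Line 14: ['evening'] (min_width=7, slack=5)
Line 15: ['kitchen', 'leaf'] (min_width=12, slack=0)
Line 16: ['capture'] (min_width=7, slack=5)
Line 17: ['electric'] (min_width=8, slack=4)
Line 18: ['guitar'] (min_width=6, slack=6)
Total lines: 18

Answer: 18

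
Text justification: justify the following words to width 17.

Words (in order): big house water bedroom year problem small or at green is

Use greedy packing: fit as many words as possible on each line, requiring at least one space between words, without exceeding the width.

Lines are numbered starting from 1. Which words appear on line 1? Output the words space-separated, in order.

Line 1: ['big', 'house', 'water'] (min_width=15, slack=2)
Line 2: ['bedroom', 'year'] (min_width=12, slack=5)
Line 3: ['problem', 'small', 'or'] (min_width=16, slack=1)
Line 4: ['at', 'green', 'is'] (min_width=11, slack=6)

Answer: big house water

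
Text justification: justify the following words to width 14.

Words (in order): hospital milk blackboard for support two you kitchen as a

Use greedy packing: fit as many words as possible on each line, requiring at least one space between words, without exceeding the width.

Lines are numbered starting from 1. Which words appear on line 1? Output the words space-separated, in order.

Answer: hospital milk

Derivation:
Line 1: ['hospital', 'milk'] (min_width=13, slack=1)
Line 2: ['blackboard', 'for'] (min_width=14, slack=0)
Line 3: ['support', 'two'] (min_width=11, slack=3)
Line 4: ['you', 'kitchen', 'as'] (min_width=14, slack=0)
Line 5: ['a'] (min_width=1, slack=13)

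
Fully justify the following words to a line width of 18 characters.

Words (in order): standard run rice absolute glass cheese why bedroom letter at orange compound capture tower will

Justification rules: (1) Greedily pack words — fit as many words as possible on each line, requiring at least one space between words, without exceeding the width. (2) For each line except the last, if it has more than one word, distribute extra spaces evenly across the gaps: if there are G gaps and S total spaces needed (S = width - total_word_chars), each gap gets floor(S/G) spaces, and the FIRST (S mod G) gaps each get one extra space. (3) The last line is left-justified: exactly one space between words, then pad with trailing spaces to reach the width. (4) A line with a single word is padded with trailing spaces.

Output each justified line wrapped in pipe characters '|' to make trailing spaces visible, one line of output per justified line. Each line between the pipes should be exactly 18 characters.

Line 1: ['standard', 'run', 'rice'] (min_width=17, slack=1)
Line 2: ['absolute', 'glass'] (min_width=14, slack=4)
Line 3: ['cheese', 'why', 'bedroom'] (min_width=18, slack=0)
Line 4: ['letter', 'at', 'orange'] (min_width=16, slack=2)
Line 5: ['compound', 'capture'] (min_width=16, slack=2)
Line 6: ['tower', 'will'] (min_width=10, slack=8)

Answer: |standard  run rice|
|absolute     glass|
|cheese why bedroom|
|letter  at  orange|
|compound   capture|
|tower will        |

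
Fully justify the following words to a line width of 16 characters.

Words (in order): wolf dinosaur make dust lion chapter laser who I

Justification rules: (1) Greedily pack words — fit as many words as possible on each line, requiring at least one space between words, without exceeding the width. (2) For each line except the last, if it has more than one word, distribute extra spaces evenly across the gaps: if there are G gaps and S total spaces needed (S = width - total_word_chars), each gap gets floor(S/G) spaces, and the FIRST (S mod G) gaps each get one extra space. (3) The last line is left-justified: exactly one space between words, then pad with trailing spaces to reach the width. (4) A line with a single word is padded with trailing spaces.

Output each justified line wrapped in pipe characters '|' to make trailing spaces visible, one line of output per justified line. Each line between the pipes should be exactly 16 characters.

Line 1: ['wolf', 'dinosaur'] (min_width=13, slack=3)
Line 2: ['make', 'dust', 'lion'] (min_width=14, slack=2)
Line 3: ['chapter', 'laser'] (min_width=13, slack=3)
Line 4: ['who', 'I'] (min_width=5, slack=11)

Answer: |wolf    dinosaur|
|make  dust  lion|
|chapter    laser|
|who I           |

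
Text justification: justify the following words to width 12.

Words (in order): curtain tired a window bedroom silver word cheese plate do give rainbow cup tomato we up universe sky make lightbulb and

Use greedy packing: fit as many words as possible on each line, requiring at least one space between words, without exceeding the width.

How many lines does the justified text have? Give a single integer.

Answer: 13

Derivation:
Line 1: ['curtain'] (min_width=7, slack=5)
Line 2: ['tired', 'a'] (min_width=7, slack=5)
Line 3: ['window'] (min_width=6, slack=6)
Line 4: ['bedroom'] (min_width=7, slack=5)
Line 5: ['silver', 'word'] (min_width=11, slack=1)
Line 6: ['cheese', 'plate'] (min_width=12, slack=0)
Line 7: ['do', 'give'] (min_width=7, slack=5)
Line 8: ['rainbow', 'cup'] (min_width=11, slack=1)
Line 9: ['tomato', 'we', 'up'] (min_width=12, slack=0)
Line 10: ['universe', 'sky'] (min_width=12, slack=0)
Line 11: ['make'] (min_width=4, slack=8)
Line 12: ['lightbulb'] (min_width=9, slack=3)
Line 13: ['and'] (min_width=3, slack=9)
Total lines: 13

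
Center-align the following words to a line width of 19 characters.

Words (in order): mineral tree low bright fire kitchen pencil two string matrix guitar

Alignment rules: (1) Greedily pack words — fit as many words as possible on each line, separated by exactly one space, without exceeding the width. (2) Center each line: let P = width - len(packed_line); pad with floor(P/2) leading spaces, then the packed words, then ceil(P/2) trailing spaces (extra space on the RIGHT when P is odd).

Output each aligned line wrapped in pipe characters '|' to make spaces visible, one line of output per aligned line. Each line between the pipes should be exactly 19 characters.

Answer: | mineral tree low  |
|bright fire kitchen|
| pencil two string |
|   matrix guitar   |

Derivation:
Line 1: ['mineral', 'tree', 'low'] (min_width=16, slack=3)
Line 2: ['bright', 'fire', 'kitchen'] (min_width=19, slack=0)
Line 3: ['pencil', 'two', 'string'] (min_width=17, slack=2)
Line 4: ['matrix', 'guitar'] (min_width=13, slack=6)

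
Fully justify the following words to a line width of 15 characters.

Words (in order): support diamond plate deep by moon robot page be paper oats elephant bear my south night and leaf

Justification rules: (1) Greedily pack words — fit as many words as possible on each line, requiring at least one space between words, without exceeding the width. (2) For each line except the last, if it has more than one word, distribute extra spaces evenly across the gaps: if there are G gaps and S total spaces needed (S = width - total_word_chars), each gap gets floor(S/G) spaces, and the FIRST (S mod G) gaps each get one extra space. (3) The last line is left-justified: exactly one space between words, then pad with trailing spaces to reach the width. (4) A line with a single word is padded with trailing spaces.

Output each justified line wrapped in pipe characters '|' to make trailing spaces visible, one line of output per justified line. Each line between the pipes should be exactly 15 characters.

Line 1: ['support', 'diamond'] (min_width=15, slack=0)
Line 2: ['plate', 'deep', 'by'] (min_width=13, slack=2)
Line 3: ['moon', 'robot', 'page'] (min_width=15, slack=0)
Line 4: ['be', 'paper', 'oats'] (min_width=13, slack=2)
Line 5: ['elephant', 'bear'] (min_width=13, slack=2)
Line 6: ['my', 'south', 'night'] (min_width=14, slack=1)
Line 7: ['and', 'leaf'] (min_width=8, slack=7)

Answer: |support diamond|
|plate  deep  by|
|moon robot page|
|be  paper  oats|
|elephant   bear|
|my  south night|
|and leaf       |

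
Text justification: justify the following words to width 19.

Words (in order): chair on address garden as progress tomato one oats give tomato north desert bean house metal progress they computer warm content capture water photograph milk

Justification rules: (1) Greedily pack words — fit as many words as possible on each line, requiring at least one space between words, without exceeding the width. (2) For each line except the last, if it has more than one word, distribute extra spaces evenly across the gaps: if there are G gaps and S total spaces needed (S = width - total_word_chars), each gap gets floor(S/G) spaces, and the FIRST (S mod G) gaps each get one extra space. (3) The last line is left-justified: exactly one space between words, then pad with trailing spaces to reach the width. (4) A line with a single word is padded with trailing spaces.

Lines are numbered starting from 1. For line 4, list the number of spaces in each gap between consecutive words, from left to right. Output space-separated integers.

Line 1: ['chair', 'on', 'address'] (min_width=16, slack=3)
Line 2: ['garden', 'as', 'progress'] (min_width=18, slack=1)
Line 3: ['tomato', 'one', 'oats'] (min_width=15, slack=4)
Line 4: ['give', 'tomato', 'north'] (min_width=17, slack=2)
Line 5: ['desert', 'bean', 'house'] (min_width=17, slack=2)
Line 6: ['metal', 'progress', 'they'] (min_width=19, slack=0)
Line 7: ['computer', 'warm'] (min_width=13, slack=6)
Line 8: ['content', 'capture'] (min_width=15, slack=4)
Line 9: ['water', 'photograph'] (min_width=16, slack=3)
Line 10: ['milk'] (min_width=4, slack=15)

Answer: 2 2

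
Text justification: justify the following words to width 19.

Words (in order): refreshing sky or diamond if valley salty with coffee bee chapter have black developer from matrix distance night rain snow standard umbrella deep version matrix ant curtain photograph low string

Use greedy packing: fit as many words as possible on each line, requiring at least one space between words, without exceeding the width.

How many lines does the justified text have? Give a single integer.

Line 1: ['refreshing', 'sky', 'or'] (min_width=17, slack=2)
Line 2: ['diamond', 'if', 'valley'] (min_width=17, slack=2)
Line 3: ['salty', 'with', 'coffee'] (min_width=17, slack=2)
Line 4: ['bee', 'chapter', 'have'] (min_width=16, slack=3)
Line 5: ['black', 'developer'] (min_width=15, slack=4)
Line 6: ['from', 'matrix'] (min_width=11, slack=8)
Line 7: ['distance', 'night', 'rain'] (min_width=19, slack=0)
Line 8: ['snow', 'standard'] (min_width=13, slack=6)
Line 9: ['umbrella', 'deep'] (min_width=13, slack=6)
Line 10: ['version', 'matrix', 'ant'] (min_width=18, slack=1)
Line 11: ['curtain', 'photograph'] (min_width=18, slack=1)
Line 12: ['low', 'string'] (min_width=10, slack=9)
Total lines: 12

Answer: 12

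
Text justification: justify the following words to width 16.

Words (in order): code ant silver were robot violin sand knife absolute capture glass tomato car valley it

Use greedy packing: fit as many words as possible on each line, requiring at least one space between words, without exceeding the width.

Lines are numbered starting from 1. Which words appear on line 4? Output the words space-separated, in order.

Answer: knife absolute

Derivation:
Line 1: ['code', 'ant', 'silver'] (min_width=15, slack=1)
Line 2: ['were', 'robot'] (min_width=10, slack=6)
Line 3: ['violin', 'sand'] (min_width=11, slack=5)
Line 4: ['knife', 'absolute'] (min_width=14, slack=2)
Line 5: ['capture', 'glass'] (min_width=13, slack=3)
Line 6: ['tomato', 'car'] (min_width=10, slack=6)
Line 7: ['valley', 'it'] (min_width=9, slack=7)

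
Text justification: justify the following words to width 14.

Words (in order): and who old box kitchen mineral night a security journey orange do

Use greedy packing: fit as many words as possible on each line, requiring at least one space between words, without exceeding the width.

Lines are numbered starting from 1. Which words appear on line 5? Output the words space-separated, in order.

Answer: journey orange

Derivation:
Line 1: ['and', 'who', 'old'] (min_width=11, slack=3)
Line 2: ['box', 'kitchen'] (min_width=11, slack=3)
Line 3: ['mineral', 'night'] (min_width=13, slack=1)
Line 4: ['a', 'security'] (min_width=10, slack=4)
Line 5: ['journey', 'orange'] (min_width=14, slack=0)
Line 6: ['do'] (min_width=2, slack=12)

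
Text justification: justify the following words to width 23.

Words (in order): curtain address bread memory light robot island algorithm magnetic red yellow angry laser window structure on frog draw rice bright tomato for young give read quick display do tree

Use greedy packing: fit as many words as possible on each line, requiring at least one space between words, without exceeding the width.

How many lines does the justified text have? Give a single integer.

Answer: 9

Derivation:
Line 1: ['curtain', 'address', 'bread'] (min_width=21, slack=2)
Line 2: ['memory', 'light', 'robot'] (min_width=18, slack=5)
Line 3: ['island', 'algorithm'] (min_width=16, slack=7)
Line 4: ['magnetic', 'red', 'yellow'] (min_width=19, slack=4)
Line 5: ['angry', 'laser', 'window'] (min_width=18, slack=5)
Line 6: ['structure', 'on', 'frog', 'draw'] (min_width=22, slack=1)
Line 7: ['rice', 'bright', 'tomato', 'for'] (min_width=22, slack=1)
Line 8: ['young', 'give', 'read', 'quick'] (min_width=21, slack=2)
Line 9: ['display', 'do', 'tree'] (min_width=15, slack=8)
Total lines: 9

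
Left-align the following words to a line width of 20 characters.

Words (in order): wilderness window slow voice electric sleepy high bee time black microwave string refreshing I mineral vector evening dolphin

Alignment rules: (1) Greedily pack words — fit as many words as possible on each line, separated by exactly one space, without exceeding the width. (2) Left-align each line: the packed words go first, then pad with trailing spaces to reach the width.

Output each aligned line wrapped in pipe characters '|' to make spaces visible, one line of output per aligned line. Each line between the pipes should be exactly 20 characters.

Line 1: ['wilderness', 'window'] (min_width=17, slack=3)
Line 2: ['slow', 'voice', 'electric'] (min_width=19, slack=1)
Line 3: ['sleepy', 'high', 'bee', 'time'] (min_width=20, slack=0)
Line 4: ['black', 'microwave'] (min_width=15, slack=5)
Line 5: ['string', 'refreshing', 'I'] (min_width=19, slack=1)
Line 6: ['mineral', 'vector'] (min_width=14, slack=6)
Line 7: ['evening', 'dolphin'] (min_width=15, slack=5)

Answer: |wilderness window   |
|slow voice electric |
|sleepy high bee time|
|black microwave     |
|string refreshing I |
|mineral vector      |
|evening dolphin     |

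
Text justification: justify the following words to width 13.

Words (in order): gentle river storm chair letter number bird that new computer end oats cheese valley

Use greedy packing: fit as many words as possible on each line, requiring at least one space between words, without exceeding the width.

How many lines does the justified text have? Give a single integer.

Answer: 7

Derivation:
Line 1: ['gentle', 'river'] (min_width=12, slack=1)
Line 2: ['storm', 'chair'] (min_width=11, slack=2)
Line 3: ['letter', 'number'] (min_width=13, slack=0)
Line 4: ['bird', 'that', 'new'] (min_width=13, slack=0)
Line 5: ['computer', 'end'] (min_width=12, slack=1)
Line 6: ['oats', 'cheese'] (min_width=11, slack=2)
Line 7: ['valley'] (min_width=6, slack=7)
Total lines: 7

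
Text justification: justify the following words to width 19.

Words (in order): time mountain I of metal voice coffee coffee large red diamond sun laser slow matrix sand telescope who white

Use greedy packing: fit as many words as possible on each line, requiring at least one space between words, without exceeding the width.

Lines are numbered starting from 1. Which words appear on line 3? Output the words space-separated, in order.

Answer: coffee large red

Derivation:
Line 1: ['time', 'mountain', 'I', 'of'] (min_width=18, slack=1)
Line 2: ['metal', 'voice', 'coffee'] (min_width=18, slack=1)
Line 3: ['coffee', 'large', 'red'] (min_width=16, slack=3)
Line 4: ['diamond', 'sun', 'laser'] (min_width=17, slack=2)
Line 5: ['slow', 'matrix', 'sand'] (min_width=16, slack=3)
Line 6: ['telescope', 'who', 'white'] (min_width=19, slack=0)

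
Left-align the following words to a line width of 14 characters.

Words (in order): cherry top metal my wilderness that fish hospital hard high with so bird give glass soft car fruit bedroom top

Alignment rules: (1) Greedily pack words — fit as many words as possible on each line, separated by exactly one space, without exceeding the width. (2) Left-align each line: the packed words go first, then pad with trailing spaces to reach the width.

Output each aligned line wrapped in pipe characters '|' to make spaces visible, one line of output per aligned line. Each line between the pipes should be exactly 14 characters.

Answer: |cherry top    |
|metal my      |
|wilderness    |
|that fish     |
|hospital hard |
|high with so  |
|bird give     |
|glass soft car|
|fruit bedroom |
|top           |

Derivation:
Line 1: ['cherry', 'top'] (min_width=10, slack=4)
Line 2: ['metal', 'my'] (min_width=8, slack=6)
Line 3: ['wilderness'] (min_width=10, slack=4)
Line 4: ['that', 'fish'] (min_width=9, slack=5)
Line 5: ['hospital', 'hard'] (min_width=13, slack=1)
Line 6: ['high', 'with', 'so'] (min_width=12, slack=2)
Line 7: ['bird', 'give'] (min_width=9, slack=5)
Line 8: ['glass', 'soft', 'car'] (min_width=14, slack=0)
Line 9: ['fruit', 'bedroom'] (min_width=13, slack=1)
Line 10: ['top'] (min_width=3, slack=11)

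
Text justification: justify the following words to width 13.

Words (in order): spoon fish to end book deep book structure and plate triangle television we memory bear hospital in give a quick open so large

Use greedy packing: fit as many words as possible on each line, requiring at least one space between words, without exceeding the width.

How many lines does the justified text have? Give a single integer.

Answer: 11

Derivation:
Line 1: ['spoon', 'fish', 'to'] (min_width=13, slack=0)
Line 2: ['end', 'book', 'deep'] (min_width=13, slack=0)
Line 3: ['book'] (min_width=4, slack=9)
Line 4: ['structure', 'and'] (min_width=13, slack=0)
Line 5: ['plate'] (min_width=5, slack=8)
Line 6: ['triangle'] (min_width=8, slack=5)
Line 7: ['television', 'we'] (min_width=13, slack=0)
Line 8: ['memory', 'bear'] (min_width=11, slack=2)
Line 9: ['hospital', 'in'] (min_width=11, slack=2)
Line 10: ['give', 'a', 'quick'] (min_width=12, slack=1)
Line 11: ['open', 'so', 'large'] (min_width=13, slack=0)
Total lines: 11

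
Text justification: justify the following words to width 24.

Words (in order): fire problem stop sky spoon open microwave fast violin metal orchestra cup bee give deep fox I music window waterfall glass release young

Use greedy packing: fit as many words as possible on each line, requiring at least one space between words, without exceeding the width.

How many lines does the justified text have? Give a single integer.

Answer: 7

Derivation:
Line 1: ['fire', 'problem', 'stop', 'sky'] (min_width=21, slack=3)
Line 2: ['spoon', 'open', 'microwave'] (min_width=20, slack=4)
Line 3: ['fast', 'violin', 'metal'] (min_width=17, slack=7)
Line 4: ['orchestra', 'cup', 'bee', 'give'] (min_width=22, slack=2)
Line 5: ['deep', 'fox', 'I', 'music', 'window'] (min_width=23, slack=1)
Line 6: ['waterfall', 'glass', 'release'] (min_width=23, slack=1)
Line 7: ['young'] (min_width=5, slack=19)
Total lines: 7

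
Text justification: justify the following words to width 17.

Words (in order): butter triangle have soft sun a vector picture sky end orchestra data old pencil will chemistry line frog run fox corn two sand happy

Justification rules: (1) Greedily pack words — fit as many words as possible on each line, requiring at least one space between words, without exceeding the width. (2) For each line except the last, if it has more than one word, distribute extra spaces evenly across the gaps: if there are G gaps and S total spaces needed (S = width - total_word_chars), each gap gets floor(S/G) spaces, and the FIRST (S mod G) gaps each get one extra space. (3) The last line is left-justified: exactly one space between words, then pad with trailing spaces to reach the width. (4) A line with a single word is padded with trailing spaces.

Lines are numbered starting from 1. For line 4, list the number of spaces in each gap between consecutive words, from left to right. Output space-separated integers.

Answer: 1 1

Derivation:
Line 1: ['butter', 'triangle'] (min_width=15, slack=2)
Line 2: ['have', 'soft', 'sun', 'a'] (min_width=15, slack=2)
Line 3: ['vector', 'picture'] (min_width=14, slack=3)
Line 4: ['sky', 'end', 'orchestra'] (min_width=17, slack=0)
Line 5: ['data', 'old', 'pencil'] (min_width=15, slack=2)
Line 6: ['will', 'chemistry'] (min_width=14, slack=3)
Line 7: ['line', 'frog', 'run', 'fox'] (min_width=17, slack=0)
Line 8: ['corn', 'two', 'sand'] (min_width=13, slack=4)
Line 9: ['happy'] (min_width=5, slack=12)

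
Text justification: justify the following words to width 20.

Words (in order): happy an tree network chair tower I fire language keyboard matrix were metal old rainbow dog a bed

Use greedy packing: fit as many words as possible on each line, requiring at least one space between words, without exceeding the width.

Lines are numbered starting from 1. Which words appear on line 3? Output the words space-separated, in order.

Answer: I fire language

Derivation:
Line 1: ['happy', 'an', 'tree'] (min_width=13, slack=7)
Line 2: ['network', 'chair', 'tower'] (min_width=19, slack=1)
Line 3: ['I', 'fire', 'language'] (min_width=15, slack=5)
Line 4: ['keyboard', 'matrix', 'were'] (min_width=20, slack=0)
Line 5: ['metal', 'old', 'rainbow'] (min_width=17, slack=3)
Line 6: ['dog', 'a', 'bed'] (min_width=9, slack=11)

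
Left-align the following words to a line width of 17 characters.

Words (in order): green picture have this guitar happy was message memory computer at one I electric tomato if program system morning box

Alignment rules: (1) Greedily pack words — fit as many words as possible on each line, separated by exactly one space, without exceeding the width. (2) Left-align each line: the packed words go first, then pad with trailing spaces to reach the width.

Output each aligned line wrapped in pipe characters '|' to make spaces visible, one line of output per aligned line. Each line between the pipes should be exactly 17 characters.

Answer: |green picture    |
|have this guitar |
|happy was message|
|memory computer  |
|at one I electric|
|tomato if program|
|system morning   |
|box              |

Derivation:
Line 1: ['green', 'picture'] (min_width=13, slack=4)
Line 2: ['have', 'this', 'guitar'] (min_width=16, slack=1)
Line 3: ['happy', 'was', 'message'] (min_width=17, slack=0)
Line 4: ['memory', 'computer'] (min_width=15, slack=2)
Line 5: ['at', 'one', 'I', 'electric'] (min_width=17, slack=0)
Line 6: ['tomato', 'if', 'program'] (min_width=17, slack=0)
Line 7: ['system', 'morning'] (min_width=14, slack=3)
Line 8: ['box'] (min_width=3, slack=14)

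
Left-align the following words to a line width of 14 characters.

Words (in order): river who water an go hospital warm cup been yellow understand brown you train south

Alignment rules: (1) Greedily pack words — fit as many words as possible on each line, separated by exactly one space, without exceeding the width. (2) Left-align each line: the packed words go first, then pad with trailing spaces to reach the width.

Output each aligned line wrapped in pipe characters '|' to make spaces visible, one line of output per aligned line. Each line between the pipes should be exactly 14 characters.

Answer: |river who     |
|water an go   |
|hospital warm |
|cup been      |
|yellow        |
|understand    |
|brown you     |
|train south   |

Derivation:
Line 1: ['river', 'who'] (min_width=9, slack=5)
Line 2: ['water', 'an', 'go'] (min_width=11, slack=3)
Line 3: ['hospital', 'warm'] (min_width=13, slack=1)
Line 4: ['cup', 'been'] (min_width=8, slack=6)
Line 5: ['yellow'] (min_width=6, slack=8)
Line 6: ['understand'] (min_width=10, slack=4)
Line 7: ['brown', 'you'] (min_width=9, slack=5)
Line 8: ['train', 'south'] (min_width=11, slack=3)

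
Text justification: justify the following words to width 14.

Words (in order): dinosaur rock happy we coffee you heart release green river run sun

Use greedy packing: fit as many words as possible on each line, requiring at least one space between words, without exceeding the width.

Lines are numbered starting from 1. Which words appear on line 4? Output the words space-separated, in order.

Answer: heart release

Derivation:
Line 1: ['dinosaur', 'rock'] (min_width=13, slack=1)
Line 2: ['happy', 'we'] (min_width=8, slack=6)
Line 3: ['coffee', 'you'] (min_width=10, slack=4)
Line 4: ['heart', 'release'] (min_width=13, slack=1)
Line 5: ['green', 'river'] (min_width=11, slack=3)
Line 6: ['run', 'sun'] (min_width=7, slack=7)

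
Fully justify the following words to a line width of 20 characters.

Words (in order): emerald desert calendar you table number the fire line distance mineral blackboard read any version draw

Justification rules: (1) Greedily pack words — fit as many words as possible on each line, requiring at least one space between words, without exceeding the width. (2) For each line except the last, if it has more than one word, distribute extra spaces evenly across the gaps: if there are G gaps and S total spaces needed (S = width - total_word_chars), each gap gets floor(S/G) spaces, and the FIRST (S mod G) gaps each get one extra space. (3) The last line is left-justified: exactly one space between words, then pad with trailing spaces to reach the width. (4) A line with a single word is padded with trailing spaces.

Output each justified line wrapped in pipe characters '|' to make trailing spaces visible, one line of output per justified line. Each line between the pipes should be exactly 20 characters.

Line 1: ['emerald', 'desert'] (min_width=14, slack=6)
Line 2: ['calendar', 'you', 'table'] (min_width=18, slack=2)
Line 3: ['number', 'the', 'fire', 'line'] (min_width=20, slack=0)
Line 4: ['distance', 'mineral'] (min_width=16, slack=4)
Line 5: ['blackboard', 'read', 'any'] (min_width=19, slack=1)
Line 6: ['version', 'draw'] (min_width=12, slack=8)

Answer: |emerald       desert|
|calendar  you  table|
|number the fire line|
|distance     mineral|
|blackboard  read any|
|version draw        |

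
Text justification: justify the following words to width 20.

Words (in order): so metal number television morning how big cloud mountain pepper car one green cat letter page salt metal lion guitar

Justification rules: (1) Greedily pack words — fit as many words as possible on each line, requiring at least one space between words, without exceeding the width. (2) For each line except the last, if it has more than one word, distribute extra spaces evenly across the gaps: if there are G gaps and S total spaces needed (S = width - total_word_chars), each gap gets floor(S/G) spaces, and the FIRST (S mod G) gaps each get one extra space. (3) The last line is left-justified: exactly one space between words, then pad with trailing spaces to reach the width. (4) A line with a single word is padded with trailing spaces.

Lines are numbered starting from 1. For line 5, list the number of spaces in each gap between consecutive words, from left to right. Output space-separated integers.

Line 1: ['so', 'metal', 'number'] (min_width=15, slack=5)
Line 2: ['television', 'morning'] (min_width=18, slack=2)
Line 3: ['how', 'big', 'cloud'] (min_width=13, slack=7)
Line 4: ['mountain', 'pepper', 'car'] (min_width=19, slack=1)
Line 5: ['one', 'green', 'cat', 'letter'] (min_width=20, slack=0)
Line 6: ['page', 'salt', 'metal', 'lion'] (min_width=20, slack=0)
Line 7: ['guitar'] (min_width=6, slack=14)

Answer: 1 1 1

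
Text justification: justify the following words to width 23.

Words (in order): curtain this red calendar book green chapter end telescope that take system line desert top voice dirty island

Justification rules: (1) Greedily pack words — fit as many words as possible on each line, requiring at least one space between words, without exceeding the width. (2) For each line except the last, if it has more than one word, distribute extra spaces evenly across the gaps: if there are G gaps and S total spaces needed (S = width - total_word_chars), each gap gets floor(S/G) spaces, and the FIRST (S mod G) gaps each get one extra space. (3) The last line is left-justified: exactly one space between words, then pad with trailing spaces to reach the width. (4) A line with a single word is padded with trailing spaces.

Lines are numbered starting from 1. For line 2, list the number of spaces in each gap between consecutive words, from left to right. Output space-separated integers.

Line 1: ['curtain', 'this', 'red'] (min_width=16, slack=7)
Line 2: ['calendar', 'book', 'green'] (min_width=19, slack=4)
Line 3: ['chapter', 'end', 'telescope'] (min_width=21, slack=2)
Line 4: ['that', 'take', 'system', 'line'] (min_width=21, slack=2)
Line 5: ['desert', 'top', 'voice', 'dirty'] (min_width=22, slack=1)
Line 6: ['island'] (min_width=6, slack=17)

Answer: 3 3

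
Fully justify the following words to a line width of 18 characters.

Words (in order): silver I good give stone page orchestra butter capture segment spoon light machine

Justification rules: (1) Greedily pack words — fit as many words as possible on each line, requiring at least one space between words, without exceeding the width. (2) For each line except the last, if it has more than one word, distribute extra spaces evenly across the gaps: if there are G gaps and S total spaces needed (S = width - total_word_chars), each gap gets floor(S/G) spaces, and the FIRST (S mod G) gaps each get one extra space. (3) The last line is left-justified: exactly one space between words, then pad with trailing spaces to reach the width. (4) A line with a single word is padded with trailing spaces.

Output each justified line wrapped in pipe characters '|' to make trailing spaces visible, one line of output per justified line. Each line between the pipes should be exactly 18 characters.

Line 1: ['silver', 'I', 'good', 'give'] (min_width=18, slack=0)
Line 2: ['stone', 'page'] (min_width=10, slack=8)
Line 3: ['orchestra', 'butter'] (min_width=16, slack=2)
Line 4: ['capture', 'segment'] (min_width=15, slack=3)
Line 5: ['spoon', 'light'] (min_width=11, slack=7)
Line 6: ['machine'] (min_width=7, slack=11)

Answer: |silver I good give|
|stone         page|
|orchestra   butter|
|capture    segment|
|spoon        light|
|machine           |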